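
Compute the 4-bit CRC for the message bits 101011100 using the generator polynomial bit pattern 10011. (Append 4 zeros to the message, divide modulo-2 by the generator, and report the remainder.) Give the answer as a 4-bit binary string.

Append 4 zeros: 1010111000000. Divide by 10011 (XOR where the leading bit is 1):
  pos 0: 10101 XOR 10011 = 00110
  pos 2: 11011 XOR 10011 = 01000
  pos 3: 10000 XOR 10011 = 00011
  pos 6: 11000 XOR 10011 = 01011
  pos 7: 10110 XOR 10011 = 00101
Remainder (last 4 bits) = 1010. This is the CRC / FCS.

1010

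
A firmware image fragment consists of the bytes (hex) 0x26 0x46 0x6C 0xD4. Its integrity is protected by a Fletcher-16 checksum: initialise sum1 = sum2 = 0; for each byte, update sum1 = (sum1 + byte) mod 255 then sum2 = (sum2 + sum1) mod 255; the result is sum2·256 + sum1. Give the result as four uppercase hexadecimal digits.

Running sums (mod 255):
  after byte 0 (0x26): sum1=38, sum2=38
  after byte 1 (0x46): sum1=108, sum2=146
  after byte 2 (0x6C): sum1=216, sum2=107
  after byte 3 (0xD4): sum1=173, sum2=25
Checksum = sum2·256 + sum1 = 25·256 + 173 = 6573 = 0x19AD.

19AD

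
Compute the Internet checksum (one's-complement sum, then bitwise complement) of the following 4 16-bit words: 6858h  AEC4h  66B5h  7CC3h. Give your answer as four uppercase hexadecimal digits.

056A

One's-complement addition (fold any carry out of bit 15 back into bit 0):
  0x6858 + 0xAEC4 = 0x1171C → wrap carry → 0x171D
  0x171D + 0x66B5 = 0x07DD2
  0x7DD2 + 0x7CC3 = 0x0FA95
One's-complement sum = 0xFA95.
Checksum = ~0xFA95 & 0xFFFF = 0x056A.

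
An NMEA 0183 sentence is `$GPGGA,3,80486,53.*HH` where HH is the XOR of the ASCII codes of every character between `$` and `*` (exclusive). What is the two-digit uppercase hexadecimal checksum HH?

53

XOR the ASCII codes of the payload characters:
  'G' = 0x47 → acc = 0x47
  'P' = 0x50 → acc = 0x17
  'G' = 0x47 → acc = 0x50
  'G' = 0x47 → acc = 0x17
  'A' = 0x41 → acc = 0x56
  ',' = 0x2C → acc = 0x7A
  '3' = 0x33 → acc = 0x49
  ',' = 0x2C → acc = 0x65
  '8' = 0x38 → acc = 0x5D
  '0' = 0x30 → acc = 0x6D
  '4' = 0x34 → acc = 0x59
  '8' = 0x38 → acc = 0x61
  '6' = 0x36 → acc = 0x57
  ',' = 0x2C → acc = 0x7B
  '5' = 0x35 → acc = 0x4E
  '3' = 0x33 → acc = 0x7D
  '.' = 0x2E → acc = 0x53
Checksum = 0x53.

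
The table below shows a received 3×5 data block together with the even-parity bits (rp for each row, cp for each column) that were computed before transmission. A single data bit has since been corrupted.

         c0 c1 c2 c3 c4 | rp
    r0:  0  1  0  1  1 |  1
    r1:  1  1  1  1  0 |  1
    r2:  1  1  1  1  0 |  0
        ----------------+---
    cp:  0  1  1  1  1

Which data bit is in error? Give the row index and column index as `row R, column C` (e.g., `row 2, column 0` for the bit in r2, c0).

row 1, column 2

Recompute each row's even parity and compare to rp:
  r0: data parity 1, sent rp 1 → ok
  r1: data parity 0, sent rp 1 → mismatch
  r2: data parity 0, sent rp 0 → ok
Recompute each column's even parity and compare to cp:
  c0: data parity 0, sent cp 0 → ok
  c1: data parity 1, sent cp 1 → ok
  c2: data parity 0, sent cp 1 → mismatch
  c3: data parity 1, sent cp 1 → ok
  c4: data parity 1, sent cp 1 → ok
Exactly one row (r1) and one column (c2) fail → the flipped bit is at their intersection.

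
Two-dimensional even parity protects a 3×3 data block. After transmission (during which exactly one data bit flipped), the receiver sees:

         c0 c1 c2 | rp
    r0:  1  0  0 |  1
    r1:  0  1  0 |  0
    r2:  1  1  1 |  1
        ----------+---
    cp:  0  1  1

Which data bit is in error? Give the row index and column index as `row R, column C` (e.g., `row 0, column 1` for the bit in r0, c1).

row 1, column 1

Recompute each row's even parity and compare to rp:
  r0: data parity 1, sent rp 1 → ok
  r1: data parity 1, sent rp 0 → mismatch
  r2: data parity 1, sent rp 1 → ok
Recompute each column's even parity and compare to cp:
  c0: data parity 0, sent cp 0 → ok
  c1: data parity 0, sent cp 1 → mismatch
  c2: data parity 1, sent cp 1 → ok
Exactly one row (r1) and one column (c1) fail → the flipped bit is at their intersection.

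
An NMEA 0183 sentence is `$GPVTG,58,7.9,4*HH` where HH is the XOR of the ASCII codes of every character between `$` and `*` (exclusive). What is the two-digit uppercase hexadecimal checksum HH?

XOR the ASCII codes of the payload characters:
  'G' = 0x47 → acc = 0x47
  'P' = 0x50 → acc = 0x17
  'V' = 0x56 → acc = 0x41
  'T' = 0x54 → acc = 0x15
  'G' = 0x47 → acc = 0x52
  ',' = 0x2C → acc = 0x7E
  '5' = 0x35 → acc = 0x4B
  '8' = 0x38 → acc = 0x73
  ',' = 0x2C → acc = 0x5F
  '7' = 0x37 → acc = 0x68
  '.' = 0x2E → acc = 0x46
  '9' = 0x39 → acc = 0x7F
  ',' = 0x2C → acc = 0x53
  '4' = 0x34 → acc = 0x67
Checksum = 0x67.

67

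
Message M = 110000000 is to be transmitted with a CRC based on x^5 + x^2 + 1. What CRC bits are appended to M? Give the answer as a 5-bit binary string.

10010

Append 5 zeros: 11000000000000. Divide by 100101 (XOR where the leading bit is 1):
  pos 0: 110000 XOR 100101 = 010101
  pos 1: 101010 XOR 100101 = 001111
  pos 3: 111100 XOR 100101 = 011001
  pos 4: 110010 XOR 100101 = 010111
  pos 5: 101110 XOR 100101 = 001011
  pos 7: 101100 XOR 100101 = 001001
Remainder (last 5 bits) = 10010. This is the CRC / FCS.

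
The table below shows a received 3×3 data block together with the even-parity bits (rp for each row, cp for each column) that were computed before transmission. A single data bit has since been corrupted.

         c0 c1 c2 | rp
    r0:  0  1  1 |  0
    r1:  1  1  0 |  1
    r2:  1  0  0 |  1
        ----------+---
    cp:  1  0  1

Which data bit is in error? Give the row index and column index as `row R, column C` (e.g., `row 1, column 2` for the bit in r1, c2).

row 1, column 0

Recompute each row's even parity and compare to rp:
  r0: data parity 0, sent rp 0 → ok
  r1: data parity 0, sent rp 1 → mismatch
  r2: data parity 1, sent rp 1 → ok
Recompute each column's even parity and compare to cp:
  c0: data parity 0, sent cp 1 → mismatch
  c1: data parity 0, sent cp 0 → ok
  c2: data parity 1, sent cp 1 → ok
Exactly one row (r1) and one column (c0) fail → the flipped bit is at their intersection.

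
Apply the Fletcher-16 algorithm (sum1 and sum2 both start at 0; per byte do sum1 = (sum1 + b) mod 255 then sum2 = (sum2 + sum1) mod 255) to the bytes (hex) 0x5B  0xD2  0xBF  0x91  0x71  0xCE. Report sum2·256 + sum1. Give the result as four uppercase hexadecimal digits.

A7BF

Running sums (mod 255):
  after byte 0 (0x5B): sum1=91, sum2=91
  after byte 1 (0xD2): sum1=46, sum2=137
  after byte 2 (0xBF): sum1=237, sum2=119
  after byte 3 (0x91): sum1=127, sum2=246
  after byte 4 (0x71): sum1=240, sum2=231
  after byte 5 (0xCE): sum1=191, sum2=167
Checksum = sum2·256 + sum1 = 167·256 + 191 = 42943 = 0xA7BF.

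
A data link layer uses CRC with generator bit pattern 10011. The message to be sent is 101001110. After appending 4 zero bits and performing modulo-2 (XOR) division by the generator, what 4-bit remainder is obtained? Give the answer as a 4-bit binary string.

Append 4 zeros: 1010011100000. Divide by 10011 (XOR where the leading bit is 1):
  pos 0: 10100 XOR 10011 = 00111
  pos 2: 11111 XOR 10011 = 01100
  pos 3: 11001 XOR 10011 = 01010
  pos 4: 10100 XOR 10011 = 00111
  pos 6: 11100 XOR 10011 = 01111
  pos 7: 11110 XOR 10011 = 01101
  pos 8: 11010 XOR 10011 = 01001
Remainder (last 4 bits) = 1001. This is the CRC / FCS.

1001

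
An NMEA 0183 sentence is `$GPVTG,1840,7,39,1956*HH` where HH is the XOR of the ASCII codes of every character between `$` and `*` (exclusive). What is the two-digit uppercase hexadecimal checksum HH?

XOR the ASCII codes of the payload characters:
  'G' = 0x47 → acc = 0x47
  'P' = 0x50 → acc = 0x17
  'V' = 0x56 → acc = 0x41
  'T' = 0x54 → acc = 0x15
  'G' = 0x47 → acc = 0x52
  ',' = 0x2C → acc = 0x7E
  '1' = 0x31 → acc = 0x4F
  '8' = 0x38 → acc = 0x77
  '4' = 0x34 → acc = 0x43
  '0' = 0x30 → acc = 0x73
  ',' = 0x2C → acc = 0x5F
  '7' = 0x37 → acc = 0x68
  ',' = 0x2C → acc = 0x44
  '3' = 0x33 → acc = 0x77
  '9' = 0x39 → acc = 0x4E
  ',' = 0x2C → acc = 0x62
  '1' = 0x31 → acc = 0x53
  '9' = 0x39 → acc = 0x6A
  '5' = 0x35 → acc = 0x5F
  '6' = 0x36 → acc = 0x69
Checksum = 0x69.

69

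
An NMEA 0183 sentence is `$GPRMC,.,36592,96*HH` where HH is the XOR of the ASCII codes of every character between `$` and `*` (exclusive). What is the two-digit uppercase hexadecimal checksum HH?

7D

XOR the ASCII codes of the payload characters:
  'G' = 0x47 → acc = 0x47
  'P' = 0x50 → acc = 0x17
  'R' = 0x52 → acc = 0x45
  'M' = 0x4D → acc = 0x08
  'C' = 0x43 → acc = 0x4B
  ',' = 0x2C → acc = 0x67
  '.' = 0x2E → acc = 0x49
  ',' = 0x2C → acc = 0x65
  '3' = 0x33 → acc = 0x56
  '6' = 0x36 → acc = 0x60
  '5' = 0x35 → acc = 0x55
  '9' = 0x39 → acc = 0x6C
  '2' = 0x32 → acc = 0x5E
  ',' = 0x2C → acc = 0x72
  '9' = 0x39 → acc = 0x4B
  '6' = 0x36 → acc = 0x7D
Checksum = 0x7D.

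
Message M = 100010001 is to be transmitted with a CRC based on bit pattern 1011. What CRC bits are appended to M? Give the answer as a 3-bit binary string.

100

Append 3 zeros: 100010001000. Divide by 1011 (XOR where the leading bit is 1):
  pos 0: 1000 XOR 1011 = 0011
  pos 2: 1110 XOR 1011 = 0101
  pos 3: 1010 XOR 1011 = 0001
  pos 6: 1010 XOR 1011 = 0001
Remainder (last 3 bits) = 100. This is the CRC / FCS.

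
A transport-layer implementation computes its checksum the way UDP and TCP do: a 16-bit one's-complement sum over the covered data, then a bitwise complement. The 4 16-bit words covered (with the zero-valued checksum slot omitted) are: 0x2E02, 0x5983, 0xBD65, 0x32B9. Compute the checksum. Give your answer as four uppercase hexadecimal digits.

885B

One's-complement addition (fold any carry out of bit 15 back into bit 0):
  0x2E02 + 0x5983 = 0x08785
  0x8785 + 0xBD65 = 0x144EA → wrap carry → 0x44EB
  0x44EB + 0x32B9 = 0x077A4
One's-complement sum = 0x77A4.
Checksum = ~0x77A4 & 0xFFFF = 0x885B.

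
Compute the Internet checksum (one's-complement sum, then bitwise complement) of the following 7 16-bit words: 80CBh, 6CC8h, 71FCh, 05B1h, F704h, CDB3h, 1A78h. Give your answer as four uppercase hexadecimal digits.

One's-complement addition (fold any carry out of bit 15 back into bit 0):
  0x80CB + 0x6CC8 = 0x0ED93
  0xED93 + 0x71FC = 0x15F8F → wrap carry → 0x5F90
  0x5F90 + 0x05B1 = 0x06541
  0x6541 + 0xF704 = 0x15C45 → wrap carry → 0x5C46
  0x5C46 + 0xCDB3 = 0x129F9 → wrap carry → 0x29FA
  0x29FA + 0x1A78 = 0x04472
One's-complement sum = 0x4472.
Checksum = ~0x4472 & 0xFFFF = 0xBB8D.

BB8D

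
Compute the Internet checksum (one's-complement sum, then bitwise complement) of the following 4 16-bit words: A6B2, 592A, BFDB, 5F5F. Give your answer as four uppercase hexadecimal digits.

One's-complement addition (fold any carry out of bit 15 back into bit 0):
  0xA6B2 + 0x592A = 0x0FFDC
  0xFFDC + 0xBFDB = 0x1BFB7 → wrap carry → 0xBFB8
  0xBFB8 + 0x5F5F = 0x11F17 → wrap carry → 0x1F18
One's-complement sum = 0x1F18.
Checksum = ~0x1F18 & 0xFFFF = 0xE0E7.

E0E7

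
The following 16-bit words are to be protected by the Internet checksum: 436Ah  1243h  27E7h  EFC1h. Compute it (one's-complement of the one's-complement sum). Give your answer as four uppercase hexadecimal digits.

92A9

One's-complement addition (fold any carry out of bit 15 back into bit 0):
  0x436A + 0x1243 = 0x055AD
  0x55AD + 0x27E7 = 0x07D94
  0x7D94 + 0xEFC1 = 0x16D55 → wrap carry → 0x6D56
One's-complement sum = 0x6D56.
Checksum = ~0x6D56 & 0xFFFF = 0x92A9.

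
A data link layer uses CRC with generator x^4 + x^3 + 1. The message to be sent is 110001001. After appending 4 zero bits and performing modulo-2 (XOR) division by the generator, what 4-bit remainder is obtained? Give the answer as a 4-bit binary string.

Append 4 zeros: 1100010010000. Divide by 11001 (XOR where the leading bit is 1):
  pos 0: 11000 XOR 11001 = 00001
  pos 4: 11001 XOR 11001 = 00000
Remainder (last 4 bits) = 0000. This is the CRC / FCS.

0000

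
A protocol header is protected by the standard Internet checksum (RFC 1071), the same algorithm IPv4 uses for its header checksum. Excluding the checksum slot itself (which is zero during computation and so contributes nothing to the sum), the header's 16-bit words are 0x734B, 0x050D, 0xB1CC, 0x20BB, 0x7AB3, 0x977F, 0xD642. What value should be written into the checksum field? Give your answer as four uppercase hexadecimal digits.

One's-complement addition (fold any carry out of bit 15 back into bit 0):
  0x734B + 0x050D = 0x07858
  0x7858 + 0xB1CC = 0x12A24 → wrap carry → 0x2A25
  0x2A25 + 0x20BB = 0x04AE0
  0x4AE0 + 0x7AB3 = 0x0C593
  0xC593 + 0x977F = 0x15D12 → wrap carry → 0x5D13
  0x5D13 + 0xD642 = 0x13355 → wrap carry → 0x3356
One's-complement sum = 0x3356.
Checksum = ~0x3356 & 0xFFFF = 0xCCA9.

CCA9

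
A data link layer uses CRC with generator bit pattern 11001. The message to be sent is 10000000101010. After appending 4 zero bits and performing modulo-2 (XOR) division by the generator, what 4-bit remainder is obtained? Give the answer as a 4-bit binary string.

Append 4 zeros: 100000001010100000. Divide by 11001 (XOR where the leading bit is 1):
  pos 0: 10000 XOR 11001 = 01001
  pos 1: 10010 XOR 11001 = 01011
  pos 2: 10110 XOR 11001 = 01111
  pos 3: 11110 XOR 11001 = 00111
  pos 5: 11110 XOR 11001 = 00111
  pos 7: 11110 XOR 11001 = 00111
  pos 9: 11110 XOR 11001 = 00111
  pos 11: 11100 XOR 11001 = 00101
  pos 13: 10100 XOR 11001 = 01101
Remainder (last 4 bits) = 1101. This is the CRC / FCS.

1101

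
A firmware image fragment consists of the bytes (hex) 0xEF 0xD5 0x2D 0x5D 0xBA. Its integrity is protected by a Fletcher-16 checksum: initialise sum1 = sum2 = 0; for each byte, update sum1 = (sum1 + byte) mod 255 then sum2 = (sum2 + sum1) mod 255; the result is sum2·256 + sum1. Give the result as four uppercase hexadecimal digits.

Running sums (mod 255):
  after byte 0 (0xEF): sum1=239, sum2=239
  after byte 1 (0xD5): sum1=197, sum2=181
  after byte 2 (0x2D): sum1=242, sum2=168
  after byte 3 (0x5D): sum1=80, sum2=248
  after byte 4 (0xBA): sum1=11, sum2=4
Checksum = sum2·256 + sum1 = 4·256 + 11 = 1035 = 0x040B.

040B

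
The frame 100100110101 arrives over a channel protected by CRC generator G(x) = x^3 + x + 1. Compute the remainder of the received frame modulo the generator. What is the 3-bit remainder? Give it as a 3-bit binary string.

000

Modulo-2 division of 100100110101 by 1011:
  pos 0: 1001 XOR 1011 = 0010
  pos 2: 1000 XOR 1011 = 0011
  pos 4: 1111 XOR 1011 = 0100
  pos 5: 1000 XOR 1011 = 0011
  pos 7: 1110 XOR 1011 = 0101
  pos 8: 1011 XOR 1011 = 0000
Remainder = 000 (zero — the frame passes the CRC check).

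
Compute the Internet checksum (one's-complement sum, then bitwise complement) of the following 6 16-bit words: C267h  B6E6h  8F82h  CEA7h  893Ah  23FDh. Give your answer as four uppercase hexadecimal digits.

One's-complement addition (fold any carry out of bit 15 back into bit 0):
  0xC267 + 0xB6E6 = 0x1794D → wrap carry → 0x794E
  0x794E + 0x8F82 = 0x108D0 → wrap carry → 0x08D1
  0x08D1 + 0xCEA7 = 0x0D778
  0xD778 + 0x893A = 0x160B2 → wrap carry → 0x60B3
  0x60B3 + 0x23FD = 0x084B0
One's-complement sum = 0x84B0.
Checksum = ~0x84B0 & 0xFFFF = 0x7B4F.

7B4F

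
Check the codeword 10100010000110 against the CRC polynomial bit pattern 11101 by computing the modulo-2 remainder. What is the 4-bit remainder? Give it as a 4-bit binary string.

Modulo-2 division of 10100010000110 by 11101:
  pos 0: 10100 XOR 11101 = 01001
  pos 1: 10010 XOR 11101 = 01111
  pos 2: 11111 XOR 11101 = 00010
  pos 5: 10000 XOR 11101 = 01101
  pos 6: 11010 XOR 11101 = 00111
  pos 8: 11111 XOR 11101 = 00010
Remainder = 0100 (nonzero — an error is detected).

0100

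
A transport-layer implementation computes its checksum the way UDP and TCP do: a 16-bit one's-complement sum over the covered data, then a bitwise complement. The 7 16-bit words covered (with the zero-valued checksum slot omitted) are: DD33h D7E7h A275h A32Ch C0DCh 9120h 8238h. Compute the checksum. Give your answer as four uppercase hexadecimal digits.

310C

One's-complement addition (fold any carry out of bit 15 back into bit 0):
  0xDD33 + 0xD7E7 = 0x1B51A → wrap carry → 0xB51B
  0xB51B + 0xA275 = 0x15790 → wrap carry → 0x5791
  0x5791 + 0xA32C = 0x0FABD
  0xFABD + 0xC0DC = 0x1BB99 → wrap carry → 0xBB9A
  0xBB9A + 0x9120 = 0x14CBA → wrap carry → 0x4CBB
  0x4CBB + 0x8238 = 0x0CEF3
One's-complement sum = 0xCEF3.
Checksum = ~0xCEF3 & 0xFFFF = 0x310C.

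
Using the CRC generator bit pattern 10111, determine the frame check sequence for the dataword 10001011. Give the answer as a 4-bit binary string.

Append 4 zeros: 100010110000. Divide by 10111 (XOR where the leading bit is 1):
  pos 0: 10001 XOR 10111 = 00110
  pos 2: 11001 XOR 10111 = 01110
  pos 3: 11101 XOR 10111 = 01010
  pos 4: 10100 XOR 10111 = 00011
  pos 7: 11000 XOR 10111 = 01111
Remainder (last 4 bits) = 1111. This is the CRC / FCS.

1111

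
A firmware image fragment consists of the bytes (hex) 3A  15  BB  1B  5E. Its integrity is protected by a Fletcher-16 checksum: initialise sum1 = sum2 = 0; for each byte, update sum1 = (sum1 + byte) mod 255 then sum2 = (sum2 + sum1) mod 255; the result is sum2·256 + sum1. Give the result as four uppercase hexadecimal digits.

Running sums (mod 255):
  after byte 0 (3A): sum1=58, sum2=58
  after byte 1 (15): sum1=79, sum2=137
  after byte 2 (BB): sum1=11, sum2=148
  after byte 3 (1B): sum1=38, sum2=186
  after byte 4 (5E): sum1=132, sum2=63
Checksum = sum2·256 + sum1 = 63·256 + 132 = 16260 = 0x3F84.

3F84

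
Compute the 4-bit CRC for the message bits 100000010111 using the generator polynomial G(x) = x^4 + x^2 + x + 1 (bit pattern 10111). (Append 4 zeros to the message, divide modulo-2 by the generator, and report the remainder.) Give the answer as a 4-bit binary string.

0010

Append 4 zeros: 1000000101110000. Divide by 10111 (XOR where the leading bit is 1):
  pos 0: 10000 XOR 10111 = 00111
  pos 2: 11100 XOR 10111 = 01011
  pos 3: 10111 XOR 10111 = 00000
  pos 9: 11100 XOR 10111 = 01011
  pos 10: 10110 XOR 10111 = 00001
Remainder (last 4 bits) = 0010. This is the CRC / FCS.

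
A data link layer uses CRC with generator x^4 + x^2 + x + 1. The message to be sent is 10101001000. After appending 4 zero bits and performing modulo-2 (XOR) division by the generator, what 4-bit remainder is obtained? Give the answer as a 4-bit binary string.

0110

Append 4 zeros: 101010010000000. Divide by 10111 (XOR where the leading bit is 1):
  pos 0: 10101 XOR 10111 = 00010
  pos 3: 10001 XOR 10111 = 00110
  pos 5: 11000 XOR 10111 = 01111
  pos 6: 11110 XOR 10111 = 01001
  pos 7: 10010 XOR 10111 = 00101
  pos 9: 10100 XOR 10111 = 00011
Remainder (last 4 bits) = 0110. This is the CRC / FCS.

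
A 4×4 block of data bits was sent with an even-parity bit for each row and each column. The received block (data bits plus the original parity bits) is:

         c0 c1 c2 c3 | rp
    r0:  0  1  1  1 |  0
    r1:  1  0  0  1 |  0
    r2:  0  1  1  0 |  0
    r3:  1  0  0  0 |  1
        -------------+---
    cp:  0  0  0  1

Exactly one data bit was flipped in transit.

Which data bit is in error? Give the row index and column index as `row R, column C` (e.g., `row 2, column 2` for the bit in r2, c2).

row 0, column 3

Recompute each row's even parity and compare to rp:
  r0: data parity 1, sent rp 0 → mismatch
  r1: data parity 0, sent rp 0 → ok
  r2: data parity 0, sent rp 0 → ok
  r3: data parity 1, sent rp 1 → ok
Recompute each column's even parity and compare to cp:
  c0: data parity 0, sent cp 0 → ok
  c1: data parity 0, sent cp 0 → ok
  c2: data parity 0, sent cp 0 → ok
  c3: data parity 0, sent cp 1 → mismatch
Exactly one row (r0) and one column (c3) fail → the flipped bit is at their intersection.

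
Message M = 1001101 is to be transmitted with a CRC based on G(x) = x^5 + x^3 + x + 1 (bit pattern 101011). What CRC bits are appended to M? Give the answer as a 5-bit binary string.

01111

Append 5 zeros: 100110100000. Divide by 101011 (XOR where the leading bit is 1):
  pos 0: 100110 XOR 101011 = 001101
  pos 2: 110110 XOR 101011 = 011101
  pos 3: 111010 XOR 101011 = 010001
  pos 4: 100010 XOR 101011 = 001001
  pos 6: 100100 XOR 101011 = 001111
Remainder (last 5 bits) = 01111. This is the CRC / FCS.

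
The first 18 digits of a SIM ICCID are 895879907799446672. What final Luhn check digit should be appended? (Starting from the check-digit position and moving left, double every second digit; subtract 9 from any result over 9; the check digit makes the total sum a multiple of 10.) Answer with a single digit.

4

Partial digits right→left: 2 7 6 6 4 4 9 9 7 7 0 9 9 7 8 5 9 8
Double every second digit counting from the check-digit position (so the 1st, 3rd, 5th, ... of the partial from the right).
  doubled (with −9 where >9): 4 3 8 9 5 0 9 7 9 → sum 54
  kept as-is: 7 6 4 9 7 9 7 5 8 → sum 62
Total = 54 + 62 = 116.
Check digit = (10 − (116 mod 10)) mod 10 = 4.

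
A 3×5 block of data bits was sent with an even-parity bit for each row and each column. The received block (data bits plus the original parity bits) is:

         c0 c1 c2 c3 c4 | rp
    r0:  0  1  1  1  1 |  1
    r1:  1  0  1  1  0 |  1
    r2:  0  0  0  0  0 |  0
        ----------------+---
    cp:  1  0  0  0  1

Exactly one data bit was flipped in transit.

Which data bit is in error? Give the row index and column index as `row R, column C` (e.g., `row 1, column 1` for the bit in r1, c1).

Recompute each row's even parity and compare to rp:
  r0: data parity 0, sent rp 1 → mismatch
  r1: data parity 1, sent rp 1 → ok
  r2: data parity 0, sent rp 0 → ok
Recompute each column's even parity and compare to cp:
  c0: data parity 1, sent cp 1 → ok
  c1: data parity 1, sent cp 0 → mismatch
  c2: data parity 0, sent cp 0 → ok
  c3: data parity 0, sent cp 0 → ok
  c4: data parity 1, sent cp 1 → ok
Exactly one row (r0) and one column (c1) fail → the flipped bit is at their intersection.

row 0, column 1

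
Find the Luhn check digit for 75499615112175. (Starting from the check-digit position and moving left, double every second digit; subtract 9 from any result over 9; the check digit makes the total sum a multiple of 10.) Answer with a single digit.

0

Partial digits right→left: 5 7 1 2 1 1 5 1 6 9 9 4 5 7
Double every second digit counting from the check-digit position (so the 1st, 3rd, 5th, ... of the partial from the right).
  doubled (with −9 where >9): 1 2 2 1 3 9 1 → sum 19
  kept as-is: 7 2 1 1 9 4 7 → sum 31
Total = 19 + 31 = 50.
Check digit = (10 − (50 mod 10)) mod 10 = 0.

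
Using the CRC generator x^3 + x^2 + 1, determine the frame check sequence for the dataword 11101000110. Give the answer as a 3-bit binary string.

Append 3 zeros: 11101000110000. Divide by 1101 (XOR where the leading bit is 1):
  pos 0: 1110 XOR 1101 = 0011
  pos 2: 1110 XOR 1101 = 0011
  pos 4: 1100 XOR 1101 = 0001
  pos 7: 1110 XOR 1101 = 0011
  pos 9: 1100 XOR 1101 = 0001
Remainder (last 3 bits) = 010. This is the CRC / FCS.

010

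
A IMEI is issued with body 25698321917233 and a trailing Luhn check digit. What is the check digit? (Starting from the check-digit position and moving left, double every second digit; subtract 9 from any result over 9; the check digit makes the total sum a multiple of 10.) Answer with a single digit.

3

Partial digits right→left: 3 3 2 7 1 9 1 2 3 8 9 6 5 2
Double every second digit counting from the check-digit position (so the 1st, 3rd, 5th, ... of the partial from the right).
  doubled (with −9 where >9): 6 4 2 2 6 9 1 → sum 30
  kept as-is: 3 7 9 2 8 6 2 → sum 37
Total = 30 + 37 = 67.
Check digit = (10 − (67 mod 10)) mod 10 = 3.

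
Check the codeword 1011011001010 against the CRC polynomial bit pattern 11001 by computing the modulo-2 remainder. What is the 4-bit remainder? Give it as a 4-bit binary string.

1110

Modulo-2 division of 1011011001010 by 11001:
  pos 0: 10110 XOR 11001 = 01111
  pos 1: 11111 XOR 11001 = 00110
  pos 3: 11010 XOR 11001 = 00011
  pos 6: 11010 XOR 11001 = 00011
Remainder = 1110 (nonzero — an error is detected).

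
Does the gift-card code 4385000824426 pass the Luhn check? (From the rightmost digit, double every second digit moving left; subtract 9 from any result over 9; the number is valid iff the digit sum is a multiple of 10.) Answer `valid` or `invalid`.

From the right, keep odd positions and double even positions (subtract 9 from any doubled value over 9):
  doubled (positions 2,4,...): 4 8 7 0 1 6 → sum 26
  kept (positions 1,3,...): 6 4 2 0 0 8 4 → sum 24
Total = 50.
50 mod 10 = 0, so the number is valid.

valid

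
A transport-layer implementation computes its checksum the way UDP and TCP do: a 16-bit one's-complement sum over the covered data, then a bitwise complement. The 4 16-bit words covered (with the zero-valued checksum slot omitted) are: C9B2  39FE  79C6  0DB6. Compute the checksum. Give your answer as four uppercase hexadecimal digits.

One's-complement addition (fold any carry out of bit 15 back into bit 0):
  0xC9B2 + 0x39FE = 0x103B0 → wrap carry → 0x03B1
  0x03B1 + 0x79C6 = 0x07D77
  0x7D77 + 0x0DB6 = 0x08B2D
One's-complement sum = 0x8B2D.
Checksum = ~0x8B2D & 0xFFFF = 0x74D2.

74D2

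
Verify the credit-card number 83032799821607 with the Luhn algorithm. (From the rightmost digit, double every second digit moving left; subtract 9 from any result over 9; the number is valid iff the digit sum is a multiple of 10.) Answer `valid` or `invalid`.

invalid

From the right, keep odd positions and double even positions (subtract 9 from any doubled value over 9):
  doubled (positions 2,4,...): 0 2 7 9 4 0 7 → sum 29
  kept (positions 1,3,...): 7 6 2 9 7 3 3 → sum 37
Total = 66.
66 mod 10 = 6, so the number is invalid.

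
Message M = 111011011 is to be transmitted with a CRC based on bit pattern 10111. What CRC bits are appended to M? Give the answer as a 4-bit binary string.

1011

Append 4 zeros: 1110110110000. Divide by 10111 (XOR where the leading bit is 1):
  pos 0: 11101 XOR 10111 = 01010
  pos 1: 10101 XOR 10111 = 00010
  pos 4: 10011 XOR 10111 = 00100
  pos 6: 10000 XOR 10111 = 00111
  pos 8: 11100 XOR 10111 = 01011
Remainder (last 4 bits) = 1011. This is the CRC / FCS.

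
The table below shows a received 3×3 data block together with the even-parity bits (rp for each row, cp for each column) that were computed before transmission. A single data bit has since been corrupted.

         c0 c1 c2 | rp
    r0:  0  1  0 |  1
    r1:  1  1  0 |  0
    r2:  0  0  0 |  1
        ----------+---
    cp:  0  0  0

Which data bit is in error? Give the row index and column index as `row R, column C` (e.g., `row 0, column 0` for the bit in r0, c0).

Recompute each row's even parity and compare to rp:
  r0: data parity 1, sent rp 1 → ok
  r1: data parity 0, sent rp 0 → ok
  r2: data parity 0, sent rp 1 → mismatch
Recompute each column's even parity and compare to cp:
  c0: data parity 1, sent cp 0 → mismatch
  c1: data parity 0, sent cp 0 → ok
  c2: data parity 0, sent cp 0 → ok
Exactly one row (r2) and one column (c0) fail → the flipped bit is at their intersection.

row 2, column 0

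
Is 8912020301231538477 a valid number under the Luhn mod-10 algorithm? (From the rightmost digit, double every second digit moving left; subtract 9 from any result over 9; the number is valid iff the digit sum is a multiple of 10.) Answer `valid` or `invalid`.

valid

From the right, keep odd positions and double even positions (subtract 9 from any doubled value over 9):
  doubled (positions 2,4,...): 5 7 1 6 2 6 4 4 9 → sum 44
  kept (positions 1,3,...): 7 4 3 1 2 0 0 0 1 8 → sum 26
Total = 70.
70 mod 10 = 0, so the number is valid.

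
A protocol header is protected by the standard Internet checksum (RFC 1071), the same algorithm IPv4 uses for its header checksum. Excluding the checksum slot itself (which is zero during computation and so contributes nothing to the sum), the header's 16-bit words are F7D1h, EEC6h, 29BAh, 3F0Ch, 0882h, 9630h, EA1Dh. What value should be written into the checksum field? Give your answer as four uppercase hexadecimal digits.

One's-complement addition (fold any carry out of bit 15 back into bit 0):
  0xF7D1 + 0xEEC6 = 0x1E697 → wrap carry → 0xE698
  0xE698 + 0x29BA = 0x11052 → wrap carry → 0x1053
  0x1053 + 0x3F0C = 0x04F5F
  0x4F5F + 0x0882 = 0x057E1
  0x57E1 + 0x9630 = 0x0EE11
  0xEE11 + 0xEA1D = 0x1D82E → wrap carry → 0xD82F
One's-complement sum = 0xD82F.
Checksum = ~0xD82F & 0xFFFF = 0x27D0.

27D0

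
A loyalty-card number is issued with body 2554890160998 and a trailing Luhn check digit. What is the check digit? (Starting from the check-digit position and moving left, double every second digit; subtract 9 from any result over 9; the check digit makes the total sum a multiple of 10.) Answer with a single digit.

Partial digits right→left: 8 9 9 0 6 1 0 9 8 4 5 5 2
Double every second digit counting from the check-digit position (so the 1st, 3rd, 5th, ... of the partial from the right).
  doubled (with −9 where >9): 7 9 3 0 7 1 4 → sum 31
  kept as-is: 9 0 1 9 4 5 → sum 28
Total = 31 + 28 = 59.
Check digit = (10 − (59 mod 10)) mod 10 = 1.

1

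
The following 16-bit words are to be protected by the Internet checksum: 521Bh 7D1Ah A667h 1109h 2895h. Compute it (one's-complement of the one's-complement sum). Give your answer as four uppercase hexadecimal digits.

One's-complement addition (fold any carry out of bit 15 back into bit 0):
  0x521B + 0x7D1A = 0x0CF35
  0xCF35 + 0xA667 = 0x1759C → wrap carry → 0x759D
  0x759D + 0x1109 = 0x086A6
  0x86A6 + 0x2895 = 0x0AF3B
One's-complement sum = 0xAF3B.
Checksum = ~0xAF3B & 0xFFFF = 0x50C4.

50C4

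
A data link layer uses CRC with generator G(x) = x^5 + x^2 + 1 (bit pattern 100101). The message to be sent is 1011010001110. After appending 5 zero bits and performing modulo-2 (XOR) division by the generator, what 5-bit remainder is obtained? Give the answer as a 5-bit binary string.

01100

Append 5 zeros: 101101000111000000. Divide by 100101 (XOR where the leading bit is 1):
  pos 0: 101101 XOR 100101 = 001000
  pos 2: 100000 XOR 100101 = 000101
  pos 5: 101011 XOR 100101 = 001110
  pos 7: 111010 XOR 100101 = 011111
  pos 8: 111110 XOR 100101 = 011011
  pos 9: 110110 XOR 100101 = 010011
  pos 10: 100110 XOR 100101 = 000011
Remainder (last 5 bits) = 01100. This is the CRC / FCS.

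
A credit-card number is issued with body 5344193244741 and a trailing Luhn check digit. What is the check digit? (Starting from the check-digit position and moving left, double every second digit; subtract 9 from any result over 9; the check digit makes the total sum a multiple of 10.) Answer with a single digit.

2

Partial digits right→left: 1 4 7 4 4 2 3 9 1 4 4 3 5
Double every second digit counting from the check-digit position (so the 1st, 3rd, 5th, ... of the partial from the right).
  doubled (with −9 where >9): 2 5 8 6 2 8 1 → sum 32
  kept as-is: 4 4 2 9 4 3 → sum 26
Total = 32 + 26 = 58.
Check digit = (10 − (58 mod 10)) mod 10 = 2.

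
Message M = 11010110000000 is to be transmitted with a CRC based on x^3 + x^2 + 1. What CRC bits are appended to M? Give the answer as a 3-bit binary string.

Append 3 zeros: 11010110000000000. Divide by 1101 (XOR where the leading bit is 1):
  pos 0: 1101 XOR 1101 = 0000
  pos 5: 1100 XOR 1101 = 0001
  pos 8: 1000 XOR 1101 = 0101
  pos 9: 1010 XOR 1101 = 0111
  pos 10: 1110 XOR 1101 = 0011
  pos 12: 1100 XOR 1101 = 0001
Remainder (last 3 bits) = 010. This is the CRC / FCS.

010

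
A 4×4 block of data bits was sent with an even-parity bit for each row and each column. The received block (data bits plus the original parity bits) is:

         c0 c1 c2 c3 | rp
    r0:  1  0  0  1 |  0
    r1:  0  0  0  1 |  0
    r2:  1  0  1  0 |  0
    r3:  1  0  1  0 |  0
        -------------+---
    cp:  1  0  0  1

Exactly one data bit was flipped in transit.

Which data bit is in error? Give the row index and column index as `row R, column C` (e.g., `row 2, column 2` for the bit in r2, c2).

row 1, column 3

Recompute each row's even parity and compare to rp:
  r0: data parity 0, sent rp 0 → ok
  r1: data parity 1, sent rp 0 → mismatch
  r2: data parity 0, sent rp 0 → ok
  r3: data parity 0, sent rp 0 → ok
Recompute each column's even parity and compare to cp:
  c0: data parity 1, sent cp 1 → ok
  c1: data parity 0, sent cp 0 → ok
  c2: data parity 0, sent cp 0 → ok
  c3: data parity 0, sent cp 1 → mismatch
Exactly one row (r1) and one column (c3) fail → the flipped bit is at their intersection.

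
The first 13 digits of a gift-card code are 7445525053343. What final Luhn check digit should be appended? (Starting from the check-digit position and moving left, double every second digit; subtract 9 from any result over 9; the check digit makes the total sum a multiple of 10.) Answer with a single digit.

Partial digits right→left: 3 4 3 3 5 0 5 2 5 5 4 4 7
Double every second digit counting from the check-digit position (so the 1st, 3rd, 5th, ... of the partial from the right).
  doubled (with −9 where >9): 6 6 1 1 1 8 5 → sum 28
  kept as-is: 4 3 0 2 5 4 → sum 18
Total = 28 + 18 = 46.
Check digit = (10 − (46 mod 10)) mod 10 = 4.

4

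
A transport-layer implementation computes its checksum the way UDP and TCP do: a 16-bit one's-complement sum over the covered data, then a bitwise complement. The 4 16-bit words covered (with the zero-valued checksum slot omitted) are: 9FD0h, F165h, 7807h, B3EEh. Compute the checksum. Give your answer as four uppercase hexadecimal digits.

42D3

One's-complement addition (fold any carry out of bit 15 back into bit 0):
  0x9FD0 + 0xF165 = 0x19135 → wrap carry → 0x9136
  0x9136 + 0x7807 = 0x1093D → wrap carry → 0x093E
  0x093E + 0xB3EE = 0x0BD2C
One's-complement sum = 0xBD2C.
Checksum = ~0xBD2C & 0xFFFF = 0x42D3.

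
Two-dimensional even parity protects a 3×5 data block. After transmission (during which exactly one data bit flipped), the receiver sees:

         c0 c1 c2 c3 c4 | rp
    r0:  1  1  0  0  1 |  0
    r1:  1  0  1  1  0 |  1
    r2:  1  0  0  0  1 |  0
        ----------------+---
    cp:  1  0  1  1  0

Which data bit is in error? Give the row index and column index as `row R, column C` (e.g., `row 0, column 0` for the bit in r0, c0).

row 0, column 1

Recompute each row's even parity and compare to rp:
  r0: data parity 1, sent rp 0 → mismatch
  r1: data parity 1, sent rp 1 → ok
  r2: data parity 0, sent rp 0 → ok
Recompute each column's even parity and compare to cp:
  c0: data parity 1, sent cp 1 → ok
  c1: data parity 1, sent cp 0 → mismatch
  c2: data parity 1, sent cp 1 → ok
  c3: data parity 1, sent cp 1 → ok
  c4: data parity 0, sent cp 0 → ok
Exactly one row (r0) and one column (c1) fail → the flipped bit is at their intersection.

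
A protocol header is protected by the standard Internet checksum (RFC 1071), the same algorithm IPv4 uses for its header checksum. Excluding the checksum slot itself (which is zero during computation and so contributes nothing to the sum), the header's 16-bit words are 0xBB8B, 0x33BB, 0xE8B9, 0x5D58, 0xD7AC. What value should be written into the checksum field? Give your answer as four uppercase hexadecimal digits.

F2F9

One's-complement addition (fold any carry out of bit 15 back into bit 0):
  0xBB8B + 0x33BB = 0x0EF46
  0xEF46 + 0xE8B9 = 0x1D7FF → wrap carry → 0xD800
  0xD800 + 0x5D58 = 0x13558 → wrap carry → 0x3559
  0x3559 + 0xD7AC = 0x10D05 → wrap carry → 0x0D06
One's-complement sum = 0x0D06.
Checksum = ~0x0D06 & 0xFFFF = 0xF2F9.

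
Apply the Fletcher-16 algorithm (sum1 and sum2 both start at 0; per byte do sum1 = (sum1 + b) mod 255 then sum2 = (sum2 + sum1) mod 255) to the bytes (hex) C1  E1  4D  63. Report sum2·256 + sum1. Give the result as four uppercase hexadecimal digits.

AA54

Running sums (mod 255):
  after byte 0 (C1): sum1=193, sum2=193
  after byte 1 (E1): sum1=163, sum2=101
  after byte 2 (4D): sum1=240, sum2=86
  after byte 3 (63): sum1=84, sum2=170
Checksum = sum2·256 + sum1 = 170·256 + 84 = 43604 = 0xAA54.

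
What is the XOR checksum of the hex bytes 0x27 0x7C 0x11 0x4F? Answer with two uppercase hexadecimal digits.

XOR the bytes together:
  start with 0x27
  0x27 ⊕ 0x7C = 0x5B
  0x5B ⊕ 0x11 = 0x4A
  0x4A ⊕ 0x4F = 0x05

05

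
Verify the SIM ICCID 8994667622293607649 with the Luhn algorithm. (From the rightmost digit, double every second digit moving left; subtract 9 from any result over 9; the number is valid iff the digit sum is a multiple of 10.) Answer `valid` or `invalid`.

invalid

From the right, keep odd positions and double even positions (subtract 9 from any doubled value over 9):
  doubled (positions 2,4,...): 8 5 3 9 4 3 3 8 9 → sum 52
  kept (positions 1,3,...): 9 6 0 3 2 2 7 6 9 8 → sum 52
Total = 104.
104 mod 10 = 4, so the number is invalid.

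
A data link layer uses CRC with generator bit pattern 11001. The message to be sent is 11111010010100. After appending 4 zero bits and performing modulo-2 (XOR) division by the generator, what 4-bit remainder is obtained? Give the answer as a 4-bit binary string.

0001

Append 4 zeros: 111110100101000000. Divide by 11001 (XOR where the leading bit is 1):
  pos 0: 11111 XOR 11001 = 00110
  pos 2: 11001 XOR 11001 = 00000
  pos 9: 10100 XOR 11001 = 01101
  pos 10: 11010 XOR 11001 = 00011
  pos 13: 11000 XOR 11001 = 00001
Remainder (last 4 bits) = 0001. This is the CRC / FCS.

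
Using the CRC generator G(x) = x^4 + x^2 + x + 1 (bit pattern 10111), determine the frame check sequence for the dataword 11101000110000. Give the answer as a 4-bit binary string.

0011

Append 4 zeros: 111010001100000000. Divide by 10111 (XOR where the leading bit is 1):
  pos 0: 11101 XOR 10111 = 01010
  pos 1: 10100 XOR 10111 = 00011
  pos 4: 11001 XOR 10111 = 01110
  pos 5: 11101 XOR 10111 = 01010
  pos 6: 10100 XOR 10111 = 00011
  pos 9: 11000 XOR 10111 = 01111
  pos 10: 11110 XOR 10111 = 01001
  pos 11: 10010 XOR 10111 = 00101
  pos 13: 10100 XOR 10111 = 00011
Remainder (last 4 bits) = 0011. This is the CRC / FCS.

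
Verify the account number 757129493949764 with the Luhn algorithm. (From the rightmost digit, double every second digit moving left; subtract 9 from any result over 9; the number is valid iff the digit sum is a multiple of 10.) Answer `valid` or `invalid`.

valid

From the right, keep odd positions and double even positions (subtract 9 from any doubled value over 9):
  doubled (positions 2,4,...): 3 9 9 9 9 2 1 → sum 42
  kept (positions 1,3,...): 4 7 4 3 4 2 7 7 → sum 38
Total = 80.
80 mod 10 = 0, so the number is valid.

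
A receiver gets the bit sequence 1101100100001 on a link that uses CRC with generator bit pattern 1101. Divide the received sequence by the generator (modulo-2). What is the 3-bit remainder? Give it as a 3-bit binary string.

000

Modulo-2 division of 1101100100001 by 1101:
  pos 0: 1101 XOR 1101 = 0000
  pos 4: 1001 XOR 1101 = 0100
  pos 5: 1000 XOR 1101 = 0101
  pos 6: 1010 XOR 1101 = 0111
  pos 7: 1110 XOR 1101 = 0011
  pos 9: 1101 XOR 1101 = 0000
Remainder = 000 (zero — the frame passes the CRC check).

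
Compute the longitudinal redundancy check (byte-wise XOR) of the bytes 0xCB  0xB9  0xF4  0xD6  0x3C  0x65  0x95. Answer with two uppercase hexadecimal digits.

9C

XOR the bytes together:
  start with 0xCB
  0xCB ⊕ 0xB9 = 0x72
  0x72 ⊕ 0xF4 = 0x86
  0x86 ⊕ 0xD6 = 0x50
  0x50 ⊕ 0x3C = 0x6C
  0x6C ⊕ 0x65 = 0x09
  0x09 ⊕ 0x95 = 0x9C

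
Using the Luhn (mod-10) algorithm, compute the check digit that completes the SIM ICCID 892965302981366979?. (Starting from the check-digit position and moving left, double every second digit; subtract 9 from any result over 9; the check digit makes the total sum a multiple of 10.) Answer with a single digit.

Partial digits right→left: 9 7 9 6 6 3 1 8 9 2 0 3 5 6 9 2 9 8
Double every second digit counting from the check-digit position (so the 1st, 3rd, 5th, ... of the partial from the right).
  doubled (with −9 where >9): 9 9 3 2 9 0 1 9 9 → sum 51
  kept as-is: 7 6 3 8 2 3 6 2 8 → sum 45
Total = 51 + 45 = 96.
Check digit = (10 − (96 mod 10)) mod 10 = 4.

4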